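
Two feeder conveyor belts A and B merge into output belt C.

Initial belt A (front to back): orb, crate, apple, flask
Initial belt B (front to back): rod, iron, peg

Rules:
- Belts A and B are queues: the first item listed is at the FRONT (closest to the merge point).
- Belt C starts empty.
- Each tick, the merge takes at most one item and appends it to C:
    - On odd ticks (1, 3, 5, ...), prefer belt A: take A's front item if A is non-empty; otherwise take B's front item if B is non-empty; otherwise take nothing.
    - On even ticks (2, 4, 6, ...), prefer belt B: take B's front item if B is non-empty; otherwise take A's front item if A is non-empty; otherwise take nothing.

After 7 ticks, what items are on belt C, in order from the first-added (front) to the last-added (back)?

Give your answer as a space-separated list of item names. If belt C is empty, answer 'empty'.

Tick 1: prefer A, take orb from A; A=[crate,apple,flask] B=[rod,iron,peg] C=[orb]
Tick 2: prefer B, take rod from B; A=[crate,apple,flask] B=[iron,peg] C=[orb,rod]
Tick 3: prefer A, take crate from A; A=[apple,flask] B=[iron,peg] C=[orb,rod,crate]
Tick 4: prefer B, take iron from B; A=[apple,flask] B=[peg] C=[orb,rod,crate,iron]
Tick 5: prefer A, take apple from A; A=[flask] B=[peg] C=[orb,rod,crate,iron,apple]
Tick 6: prefer B, take peg from B; A=[flask] B=[-] C=[orb,rod,crate,iron,apple,peg]
Tick 7: prefer A, take flask from A; A=[-] B=[-] C=[orb,rod,crate,iron,apple,peg,flask]

Answer: orb rod crate iron apple peg flask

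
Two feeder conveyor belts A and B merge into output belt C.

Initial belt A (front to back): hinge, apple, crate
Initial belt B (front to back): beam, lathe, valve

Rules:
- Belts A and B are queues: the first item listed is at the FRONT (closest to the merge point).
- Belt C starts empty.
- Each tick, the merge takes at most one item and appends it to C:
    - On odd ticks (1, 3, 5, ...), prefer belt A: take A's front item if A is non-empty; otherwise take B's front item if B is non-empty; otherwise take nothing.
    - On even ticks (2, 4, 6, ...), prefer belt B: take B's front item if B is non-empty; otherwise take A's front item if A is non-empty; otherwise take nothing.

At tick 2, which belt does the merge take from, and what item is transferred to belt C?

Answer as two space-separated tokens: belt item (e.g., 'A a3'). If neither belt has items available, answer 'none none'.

Tick 1: prefer A, take hinge from A; A=[apple,crate] B=[beam,lathe,valve] C=[hinge]
Tick 2: prefer B, take beam from B; A=[apple,crate] B=[lathe,valve] C=[hinge,beam]

Answer: B beam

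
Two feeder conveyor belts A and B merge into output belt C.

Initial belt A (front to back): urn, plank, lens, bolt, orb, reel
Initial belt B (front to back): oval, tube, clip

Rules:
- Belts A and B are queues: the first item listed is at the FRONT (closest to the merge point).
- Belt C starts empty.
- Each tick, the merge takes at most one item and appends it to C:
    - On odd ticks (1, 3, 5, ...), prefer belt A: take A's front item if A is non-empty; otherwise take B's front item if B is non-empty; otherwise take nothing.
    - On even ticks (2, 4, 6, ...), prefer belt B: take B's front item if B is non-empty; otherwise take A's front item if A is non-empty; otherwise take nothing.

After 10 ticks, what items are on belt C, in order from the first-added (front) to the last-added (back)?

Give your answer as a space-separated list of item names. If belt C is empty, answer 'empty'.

Tick 1: prefer A, take urn from A; A=[plank,lens,bolt,orb,reel] B=[oval,tube,clip] C=[urn]
Tick 2: prefer B, take oval from B; A=[plank,lens,bolt,orb,reel] B=[tube,clip] C=[urn,oval]
Tick 3: prefer A, take plank from A; A=[lens,bolt,orb,reel] B=[tube,clip] C=[urn,oval,plank]
Tick 4: prefer B, take tube from B; A=[lens,bolt,orb,reel] B=[clip] C=[urn,oval,plank,tube]
Tick 5: prefer A, take lens from A; A=[bolt,orb,reel] B=[clip] C=[urn,oval,plank,tube,lens]
Tick 6: prefer B, take clip from B; A=[bolt,orb,reel] B=[-] C=[urn,oval,plank,tube,lens,clip]
Tick 7: prefer A, take bolt from A; A=[orb,reel] B=[-] C=[urn,oval,plank,tube,lens,clip,bolt]
Tick 8: prefer B, take orb from A; A=[reel] B=[-] C=[urn,oval,plank,tube,lens,clip,bolt,orb]
Tick 9: prefer A, take reel from A; A=[-] B=[-] C=[urn,oval,plank,tube,lens,clip,bolt,orb,reel]
Tick 10: prefer B, both empty, nothing taken; A=[-] B=[-] C=[urn,oval,plank,tube,lens,clip,bolt,orb,reel]

Answer: urn oval plank tube lens clip bolt orb reel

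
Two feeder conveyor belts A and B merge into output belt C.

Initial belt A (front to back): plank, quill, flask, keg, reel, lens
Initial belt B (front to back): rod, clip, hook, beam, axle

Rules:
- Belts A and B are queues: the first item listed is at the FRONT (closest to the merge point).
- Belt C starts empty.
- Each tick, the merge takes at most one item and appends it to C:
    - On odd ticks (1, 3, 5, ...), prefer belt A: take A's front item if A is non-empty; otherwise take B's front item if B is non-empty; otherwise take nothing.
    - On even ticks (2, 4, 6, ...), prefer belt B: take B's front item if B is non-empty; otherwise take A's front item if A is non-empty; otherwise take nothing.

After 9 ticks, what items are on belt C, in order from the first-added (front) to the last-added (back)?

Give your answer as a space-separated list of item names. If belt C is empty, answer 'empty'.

Tick 1: prefer A, take plank from A; A=[quill,flask,keg,reel,lens] B=[rod,clip,hook,beam,axle] C=[plank]
Tick 2: prefer B, take rod from B; A=[quill,flask,keg,reel,lens] B=[clip,hook,beam,axle] C=[plank,rod]
Tick 3: prefer A, take quill from A; A=[flask,keg,reel,lens] B=[clip,hook,beam,axle] C=[plank,rod,quill]
Tick 4: prefer B, take clip from B; A=[flask,keg,reel,lens] B=[hook,beam,axle] C=[plank,rod,quill,clip]
Tick 5: prefer A, take flask from A; A=[keg,reel,lens] B=[hook,beam,axle] C=[plank,rod,quill,clip,flask]
Tick 6: prefer B, take hook from B; A=[keg,reel,lens] B=[beam,axle] C=[plank,rod,quill,clip,flask,hook]
Tick 7: prefer A, take keg from A; A=[reel,lens] B=[beam,axle] C=[plank,rod,quill,clip,flask,hook,keg]
Tick 8: prefer B, take beam from B; A=[reel,lens] B=[axle] C=[plank,rod,quill,clip,flask,hook,keg,beam]
Tick 9: prefer A, take reel from A; A=[lens] B=[axle] C=[plank,rod,quill,clip,flask,hook,keg,beam,reel]

Answer: plank rod quill clip flask hook keg beam reel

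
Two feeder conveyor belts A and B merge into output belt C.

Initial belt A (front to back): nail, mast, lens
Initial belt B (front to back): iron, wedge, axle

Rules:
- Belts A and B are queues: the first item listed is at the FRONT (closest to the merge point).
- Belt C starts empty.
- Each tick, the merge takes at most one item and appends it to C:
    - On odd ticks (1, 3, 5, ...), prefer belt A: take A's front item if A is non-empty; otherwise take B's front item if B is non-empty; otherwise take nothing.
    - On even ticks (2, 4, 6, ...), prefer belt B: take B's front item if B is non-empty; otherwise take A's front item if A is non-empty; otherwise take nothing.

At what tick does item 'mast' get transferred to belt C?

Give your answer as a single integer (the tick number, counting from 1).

Tick 1: prefer A, take nail from A; A=[mast,lens] B=[iron,wedge,axle] C=[nail]
Tick 2: prefer B, take iron from B; A=[mast,lens] B=[wedge,axle] C=[nail,iron]
Tick 3: prefer A, take mast from A; A=[lens] B=[wedge,axle] C=[nail,iron,mast]

Answer: 3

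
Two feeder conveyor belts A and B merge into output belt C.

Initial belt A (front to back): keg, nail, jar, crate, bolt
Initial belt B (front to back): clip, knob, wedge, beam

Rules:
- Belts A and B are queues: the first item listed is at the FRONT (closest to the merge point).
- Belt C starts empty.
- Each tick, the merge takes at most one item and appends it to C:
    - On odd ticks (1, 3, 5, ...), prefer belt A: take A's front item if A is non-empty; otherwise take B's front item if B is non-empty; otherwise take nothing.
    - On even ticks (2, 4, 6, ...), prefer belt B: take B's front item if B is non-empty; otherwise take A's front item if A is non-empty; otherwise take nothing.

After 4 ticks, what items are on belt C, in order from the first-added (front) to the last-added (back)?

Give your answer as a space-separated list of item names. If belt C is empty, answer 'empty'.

Answer: keg clip nail knob

Derivation:
Tick 1: prefer A, take keg from A; A=[nail,jar,crate,bolt] B=[clip,knob,wedge,beam] C=[keg]
Tick 2: prefer B, take clip from B; A=[nail,jar,crate,bolt] B=[knob,wedge,beam] C=[keg,clip]
Tick 3: prefer A, take nail from A; A=[jar,crate,bolt] B=[knob,wedge,beam] C=[keg,clip,nail]
Tick 4: prefer B, take knob from B; A=[jar,crate,bolt] B=[wedge,beam] C=[keg,clip,nail,knob]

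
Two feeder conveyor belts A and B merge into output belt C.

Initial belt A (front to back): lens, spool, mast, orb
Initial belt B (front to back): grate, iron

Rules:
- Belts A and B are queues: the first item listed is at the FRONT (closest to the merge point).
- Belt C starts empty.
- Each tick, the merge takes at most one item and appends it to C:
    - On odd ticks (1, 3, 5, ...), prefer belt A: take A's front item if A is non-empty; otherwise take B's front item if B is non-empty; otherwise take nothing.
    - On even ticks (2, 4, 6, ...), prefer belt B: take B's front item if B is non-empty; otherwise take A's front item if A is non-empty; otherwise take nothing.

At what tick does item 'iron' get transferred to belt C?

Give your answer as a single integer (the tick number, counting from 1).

Tick 1: prefer A, take lens from A; A=[spool,mast,orb] B=[grate,iron] C=[lens]
Tick 2: prefer B, take grate from B; A=[spool,mast,orb] B=[iron] C=[lens,grate]
Tick 3: prefer A, take spool from A; A=[mast,orb] B=[iron] C=[lens,grate,spool]
Tick 4: prefer B, take iron from B; A=[mast,orb] B=[-] C=[lens,grate,spool,iron]

Answer: 4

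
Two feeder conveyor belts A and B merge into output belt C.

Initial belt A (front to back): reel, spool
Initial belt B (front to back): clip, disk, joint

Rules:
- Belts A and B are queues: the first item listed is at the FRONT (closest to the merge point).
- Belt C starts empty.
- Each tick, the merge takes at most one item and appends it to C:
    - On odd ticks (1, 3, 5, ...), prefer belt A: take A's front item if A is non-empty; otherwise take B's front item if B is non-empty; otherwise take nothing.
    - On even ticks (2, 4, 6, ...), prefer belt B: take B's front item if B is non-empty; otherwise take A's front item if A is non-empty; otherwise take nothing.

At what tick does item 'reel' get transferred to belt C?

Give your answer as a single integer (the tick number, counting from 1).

Tick 1: prefer A, take reel from A; A=[spool] B=[clip,disk,joint] C=[reel]

Answer: 1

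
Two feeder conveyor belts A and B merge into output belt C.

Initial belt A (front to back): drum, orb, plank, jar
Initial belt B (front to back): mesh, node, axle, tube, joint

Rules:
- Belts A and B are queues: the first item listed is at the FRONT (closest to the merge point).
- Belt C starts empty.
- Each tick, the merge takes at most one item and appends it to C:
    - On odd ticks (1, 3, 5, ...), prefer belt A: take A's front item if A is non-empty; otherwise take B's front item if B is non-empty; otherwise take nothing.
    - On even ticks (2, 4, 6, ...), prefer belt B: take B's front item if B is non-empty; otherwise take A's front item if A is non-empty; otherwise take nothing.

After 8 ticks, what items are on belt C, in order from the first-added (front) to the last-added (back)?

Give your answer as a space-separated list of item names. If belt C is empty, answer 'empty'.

Answer: drum mesh orb node plank axle jar tube

Derivation:
Tick 1: prefer A, take drum from A; A=[orb,plank,jar] B=[mesh,node,axle,tube,joint] C=[drum]
Tick 2: prefer B, take mesh from B; A=[orb,plank,jar] B=[node,axle,tube,joint] C=[drum,mesh]
Tick 3: prefer A, take orb from A; A=[plank,jar] B=[node,axle,tube,joint] C=[drum,mesh,orb]
Tick 4: prefer B, take node from B; A=[plank,jar] B=[axle,tube,joint] C=[drum,mesh,orb,node]
Tick 5: prefer A, take plank from A; A=[jar] B=[axle,tube,joint] C=[drum,mesh,orb,node,plank]
Tick 6: prefer B, take axle from B; A=[jar] B=[tube,joint] C=[drum,mesh,orb,node,plank,axle]
Tick 7: prefer A, take jar from A; A=[-] B=[tube,joint] C=[drum,mesh,orb,node,plank,axle,jar]
Tick 8: prefer B, take tube from B; A=[-] B=[joint] C=[drum,mesh,orb,node,plank,axle,jar,tube]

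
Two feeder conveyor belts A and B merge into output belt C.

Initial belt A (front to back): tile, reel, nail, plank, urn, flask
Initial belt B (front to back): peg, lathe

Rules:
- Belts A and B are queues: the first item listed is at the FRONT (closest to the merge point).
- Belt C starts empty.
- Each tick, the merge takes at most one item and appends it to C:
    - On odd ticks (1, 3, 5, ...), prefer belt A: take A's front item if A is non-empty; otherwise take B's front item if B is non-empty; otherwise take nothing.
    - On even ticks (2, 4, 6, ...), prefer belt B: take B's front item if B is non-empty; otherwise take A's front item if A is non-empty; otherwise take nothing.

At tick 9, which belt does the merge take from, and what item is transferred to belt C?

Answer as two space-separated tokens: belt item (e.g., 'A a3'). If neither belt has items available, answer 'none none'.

Answer: none none

Derivation:
Tick 1: prefer A, take tile from A; A=[reel,nail,plank,urn,flask] B=[peg,lathe] C=[tile]
Tick 2: prefer B, take peg from B; A=[reel,nail,plank,urn,flask] B=[lathe] C=[tile,peg]
Tick 3: prefer A, take reel from A; A=[nail,plank,urn,flask] B=[lathe] C=[tile,peg,reel]
Tick 4: prefer B, take lathe from B; A=[nail,plank,urn,flask] B=[-] C=[tile,peg,reel,lathe]
Tick 5: prefer A, take nail from A; A=[plank,urn,flask] B=[-] C=[tile,peg,reel,lathe,nail]
Tick 6: prefer B, take plank from A; A=[urn,flask] B=[-] C=[tile,peg,reel,lathe,nail,plank]
Tick 7: prefer A, take urn from A; A=[flask] B=[-] C=[tile,peg,reel,lathe,nail,plank,urn]
Tick 8: prefer B, take flask from A; A=[-] B=[-] C=[tile,peg,reel,lathe,nail,plank,urn,flask]
Tick 9: prefer A, both empty, nothing taken; A=[-] B=[-] C=[tile,peg,reel,lathe,nail,plank,urn,flask]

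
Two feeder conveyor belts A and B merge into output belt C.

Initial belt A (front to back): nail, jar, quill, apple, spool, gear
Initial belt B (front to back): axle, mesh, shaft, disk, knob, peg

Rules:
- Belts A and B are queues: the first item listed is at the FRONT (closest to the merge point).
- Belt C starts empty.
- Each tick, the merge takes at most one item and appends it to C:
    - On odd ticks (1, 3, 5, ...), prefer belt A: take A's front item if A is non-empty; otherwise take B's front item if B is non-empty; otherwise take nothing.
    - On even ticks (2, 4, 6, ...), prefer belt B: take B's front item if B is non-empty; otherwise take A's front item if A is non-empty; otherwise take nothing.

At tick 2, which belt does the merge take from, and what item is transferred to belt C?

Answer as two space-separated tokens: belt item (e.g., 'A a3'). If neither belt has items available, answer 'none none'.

Tick 1: prefer A, take nail from A; A=[jar,quill,apple,spool,gear] B=[axle,mesh,shaft,disk,knob,peg] C=[nail]
Tick 2: prefer B, take axle from B; A=[jar,quill,apple,spool,gear] B=[mesh,shaft,disk,knob,peg] C=[nail,axle]

Answer: B axle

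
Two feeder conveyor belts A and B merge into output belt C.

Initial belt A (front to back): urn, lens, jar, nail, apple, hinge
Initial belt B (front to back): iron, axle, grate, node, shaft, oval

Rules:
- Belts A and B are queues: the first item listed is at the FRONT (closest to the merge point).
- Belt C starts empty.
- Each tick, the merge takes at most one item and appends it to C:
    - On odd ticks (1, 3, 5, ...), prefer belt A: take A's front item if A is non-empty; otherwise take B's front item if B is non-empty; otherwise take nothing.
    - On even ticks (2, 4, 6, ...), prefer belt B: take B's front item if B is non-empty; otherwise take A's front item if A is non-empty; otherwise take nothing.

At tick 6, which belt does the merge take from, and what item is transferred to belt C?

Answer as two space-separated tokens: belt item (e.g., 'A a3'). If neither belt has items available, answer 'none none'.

Tick 1: prefer A, take urn from A; A=[lens,jar,nail,apple,hinge] B=[iron,axle,grate,node,shaft,oval] C=[urn]
Tick 2: prefer B, take iron from B; A=[lens,jar,nail,apple,hinge] B=[axle,grate,node,shaft,oval] C=[urn,iron]
Tick 3: prefer A, take lens from A; A=[jar,nail,apple,hinge] B=[axle,grate,node,shaft,oval] C=[urn,iron,lens]
Tick 4: prefer B, take axle from B; A=[jar,nail,apple,hinge] B=[grate,node,shaft,oval] C=[urn,iron,lens,axle]
Tick 5: prefer A, take jar from A; A=[nail,apple,hinge] B=[grate,node,shaft,oval] C=[urn,iron,lens,axle,jar]
Tick 6: prefer B, take grate from B; A=[nail,apple,hinge] B=[node,shaft,oval] C=[urn,iron,lens,axle,jar,grate]

Answer: B grate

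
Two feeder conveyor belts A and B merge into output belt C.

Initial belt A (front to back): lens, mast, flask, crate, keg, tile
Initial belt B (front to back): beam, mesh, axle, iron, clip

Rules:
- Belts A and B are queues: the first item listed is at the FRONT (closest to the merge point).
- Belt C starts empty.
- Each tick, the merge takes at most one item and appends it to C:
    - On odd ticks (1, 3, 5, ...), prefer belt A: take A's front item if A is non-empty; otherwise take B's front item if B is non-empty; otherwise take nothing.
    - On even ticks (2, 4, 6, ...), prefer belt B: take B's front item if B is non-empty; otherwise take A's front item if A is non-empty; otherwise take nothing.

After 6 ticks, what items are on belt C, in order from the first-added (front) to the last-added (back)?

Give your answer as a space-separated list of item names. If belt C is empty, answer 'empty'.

Answer: lens beam mast mesh flask axle

Derivation:
Tick 1: prefer A, take lens from A; A=[mast,flask,crate,keg,tile] B=[beam,mesh,axle,iron,clip] C=[lens]
Tick 2: prefer B, take beam from B; A=[mast,flask,crate,keg,tile] B=[mesh,axle,iron,clip] C=[lens,beam]
Tick 3: prefer A, take mast from A; A=[flask,crate,keg,tile] B=[mesh,axle,iron,clip] C=[lens,beam,mast]
Tick 4: prefer B, take mesh from B; A=[flask,crate,keg,tile] B=[axle,iron,clip] C=[lens,beam,mast,mesh]
Tick 5: prefer A, take flask from A; A=[crate,keg,tile] B=[axle,iron,clip] C=[lens,beam,mast,mesh,flask]
Tick 6: prefer B, take axle from B; A=[crate,keg,tile] B=[iron,clip] C=[lens,beam,mast,mesh,flask,axle]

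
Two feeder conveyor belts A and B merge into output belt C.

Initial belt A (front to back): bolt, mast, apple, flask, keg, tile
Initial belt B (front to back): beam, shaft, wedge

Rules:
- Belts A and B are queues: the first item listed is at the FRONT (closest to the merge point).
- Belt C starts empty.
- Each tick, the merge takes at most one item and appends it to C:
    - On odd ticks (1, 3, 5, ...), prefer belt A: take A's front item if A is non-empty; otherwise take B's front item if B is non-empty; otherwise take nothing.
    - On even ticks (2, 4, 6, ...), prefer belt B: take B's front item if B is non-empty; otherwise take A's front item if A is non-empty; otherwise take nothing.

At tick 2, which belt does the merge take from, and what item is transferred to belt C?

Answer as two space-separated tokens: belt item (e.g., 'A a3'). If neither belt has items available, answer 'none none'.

Tick 1: prefer A, take bolt from A; A=[mast,apple,flask,keg,tile] B=[beam,shaft,wedge] C=[bolt]
Tick 2: prefer B, take beam from B; A=[mast,apple,flask,keg,tile] B=[shaft,wedge] C=[bolt,beam]

Answer: B beam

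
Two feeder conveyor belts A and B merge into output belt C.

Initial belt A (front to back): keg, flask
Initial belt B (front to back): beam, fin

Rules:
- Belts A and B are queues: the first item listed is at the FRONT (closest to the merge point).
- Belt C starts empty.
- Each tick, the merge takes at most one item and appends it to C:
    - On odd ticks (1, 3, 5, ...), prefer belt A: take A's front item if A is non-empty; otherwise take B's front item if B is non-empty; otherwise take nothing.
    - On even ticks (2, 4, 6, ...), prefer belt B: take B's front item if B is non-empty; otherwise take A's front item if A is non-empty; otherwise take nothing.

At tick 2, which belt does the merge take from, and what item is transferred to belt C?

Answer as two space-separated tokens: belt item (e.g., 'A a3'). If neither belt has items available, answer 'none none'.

Answer: B beam

Derivation:
Tick 1: prefer A, take keg from A; A=[flask] B=[beam,fin] C=[keg]
Tick 2: prefer B, take beam from B; A=[flask] B=[fin] C=[keg,beam]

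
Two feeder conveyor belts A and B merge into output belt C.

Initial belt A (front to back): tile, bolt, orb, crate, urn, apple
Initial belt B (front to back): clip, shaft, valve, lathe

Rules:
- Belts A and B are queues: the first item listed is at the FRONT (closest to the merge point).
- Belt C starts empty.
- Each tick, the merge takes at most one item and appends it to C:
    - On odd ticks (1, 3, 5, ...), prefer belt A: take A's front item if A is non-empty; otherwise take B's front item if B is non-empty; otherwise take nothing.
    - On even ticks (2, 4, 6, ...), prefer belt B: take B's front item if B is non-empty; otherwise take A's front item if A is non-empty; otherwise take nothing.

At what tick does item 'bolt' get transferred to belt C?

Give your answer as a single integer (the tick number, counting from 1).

Tick 1: prefer A, take tile from A; A=[bolt,orb,crate,urn,apple] B=[clip,shaft,valve,lathe] C=[tile]
Tick 2: prefer B, take clip from B; A=[bolt,orb,crate,urn,apple] B=[shaft,valve,lathe] C=[tile,clip]
Tick 3: prefer A, take bolt from A; A=[orb,crate,urn,apple] B=[shaft,valve,lathe] C=[tile,clip,bolt]

Answer: 3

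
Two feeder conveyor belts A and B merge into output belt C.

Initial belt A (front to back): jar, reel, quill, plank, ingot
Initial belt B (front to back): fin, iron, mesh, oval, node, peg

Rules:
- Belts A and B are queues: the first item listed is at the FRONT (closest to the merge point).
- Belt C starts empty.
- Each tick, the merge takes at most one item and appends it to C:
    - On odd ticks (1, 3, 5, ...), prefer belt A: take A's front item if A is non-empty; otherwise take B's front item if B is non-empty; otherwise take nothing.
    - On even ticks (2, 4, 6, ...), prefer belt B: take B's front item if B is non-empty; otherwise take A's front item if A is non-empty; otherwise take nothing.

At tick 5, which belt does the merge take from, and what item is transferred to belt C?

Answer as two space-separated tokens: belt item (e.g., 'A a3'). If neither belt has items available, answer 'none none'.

Answer: A quill

Derivation:
Tick 1: prefer A, take jar from A; A=[reel,quill,plank,ingot] B=[fin,iron,mesh,oval,node,peg] C=[jar]
Tick 2: prefer B, take fin from B; A=[reel,quill,plank,ingot] B=[iron,mesh,oval,node,peg] C=[jar,fin]
Tick 3: prefer A, take reel from A; A=[quill,plank,ingot] B=[iron,mesh,oval,node,peg] C=[jar,fin,reel]
Tick 4: prefer B, take iron from B; A=[quill,plank,ingot] B=[mesh,oval,node,peg] C=[jar,fin,reel,iron]
Tick 5: prefer A, take quill from A; A=[plank,ingot] B=[mesh,oval,node,peg] C=[jar,fin,reel,iron,quill]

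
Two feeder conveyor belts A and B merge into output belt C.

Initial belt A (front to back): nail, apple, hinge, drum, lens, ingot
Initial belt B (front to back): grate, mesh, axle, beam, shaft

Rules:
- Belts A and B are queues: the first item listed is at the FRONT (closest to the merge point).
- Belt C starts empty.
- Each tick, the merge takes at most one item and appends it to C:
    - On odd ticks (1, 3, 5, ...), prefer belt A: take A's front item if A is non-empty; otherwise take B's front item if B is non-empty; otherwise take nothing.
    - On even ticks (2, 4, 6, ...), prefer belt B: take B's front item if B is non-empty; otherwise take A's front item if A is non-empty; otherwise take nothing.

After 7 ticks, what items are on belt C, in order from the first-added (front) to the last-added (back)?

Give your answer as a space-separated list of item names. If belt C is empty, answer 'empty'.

Tick 1: prefer A, take nail from A; A=[apple,hinge,drum,lens,ingot] B=[grate,mesh,axle,beam,shaft] C=[nail]
Tick 2: prefer B, take grate from B; A=[apple,hinge,drum,lens,ingot] B=[mesh,axle,beam,shaft] C=[nail,grate]
Tick 3: prefer A, take apple from A; A=[hinge,drum,lens,ingot] B=[mesh,axle,beam,shaft] C=[nail,grate,apple]
Tick 4: prefer B, take mesh from B; A=[hinge,drum,lens,ingot] B=[axle,beam,shaft] C=[nail,grate,apple,mesh]
Tick 5: prefer A, take hinge from A; A=[drum,lens,ingot] B=[axle,beam,shaft] C=[nail,grate,apple,mesh,hinge]
Tick 6: prefer B, take axle from B; A=[drum,lens,ingot] B=[beam,shaft] C=[nail,grate,apple,mesh,hinge,axle]
Tick 7: prefer A, take drum from A; A=[lens,ingot] B=[beam,shaft] C=[nail,grate,apple,mesh,hinge,axle,drum]

Answer: nail grate apple mesh hinge axle drum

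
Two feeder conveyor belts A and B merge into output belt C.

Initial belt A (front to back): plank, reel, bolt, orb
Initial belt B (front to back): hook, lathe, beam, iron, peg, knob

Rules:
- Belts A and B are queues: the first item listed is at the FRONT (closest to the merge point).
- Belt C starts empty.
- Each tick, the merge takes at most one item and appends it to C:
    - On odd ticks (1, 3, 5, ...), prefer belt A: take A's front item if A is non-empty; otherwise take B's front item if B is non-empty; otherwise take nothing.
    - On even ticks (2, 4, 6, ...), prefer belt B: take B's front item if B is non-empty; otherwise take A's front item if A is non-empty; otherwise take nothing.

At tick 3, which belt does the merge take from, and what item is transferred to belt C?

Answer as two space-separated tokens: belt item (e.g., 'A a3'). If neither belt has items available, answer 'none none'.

Tick 1: prefer A, take plank from A; A=[reel,bolt,orb] B=[hook,lathe,beam,iron,peg,knob] C=[plank]
Tick 2: prefer B, take hook from B; A=[reel,bolt,orb] B=[lathe,beam,iron,peg,knob] C=[plank,hook]
Tick 3: prefer A, take reel from A; A=[bolt,orb] B=[lathe,beam,iron,peg,knob] C=[plank,hook,reel]

Answer: A reel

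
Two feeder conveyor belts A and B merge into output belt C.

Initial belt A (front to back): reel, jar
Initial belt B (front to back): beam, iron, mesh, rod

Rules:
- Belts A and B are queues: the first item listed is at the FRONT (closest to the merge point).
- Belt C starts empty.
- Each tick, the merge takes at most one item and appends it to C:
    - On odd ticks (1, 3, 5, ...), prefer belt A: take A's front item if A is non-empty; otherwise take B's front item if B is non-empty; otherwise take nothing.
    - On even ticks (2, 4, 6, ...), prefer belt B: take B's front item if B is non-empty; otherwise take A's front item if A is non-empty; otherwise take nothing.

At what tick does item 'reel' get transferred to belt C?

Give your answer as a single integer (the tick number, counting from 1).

Answer: 1

Derivation:
Tick 1: prefer A, take reel from A; A=[jar] B=[beam,iron,mesh,rod] C=[reel]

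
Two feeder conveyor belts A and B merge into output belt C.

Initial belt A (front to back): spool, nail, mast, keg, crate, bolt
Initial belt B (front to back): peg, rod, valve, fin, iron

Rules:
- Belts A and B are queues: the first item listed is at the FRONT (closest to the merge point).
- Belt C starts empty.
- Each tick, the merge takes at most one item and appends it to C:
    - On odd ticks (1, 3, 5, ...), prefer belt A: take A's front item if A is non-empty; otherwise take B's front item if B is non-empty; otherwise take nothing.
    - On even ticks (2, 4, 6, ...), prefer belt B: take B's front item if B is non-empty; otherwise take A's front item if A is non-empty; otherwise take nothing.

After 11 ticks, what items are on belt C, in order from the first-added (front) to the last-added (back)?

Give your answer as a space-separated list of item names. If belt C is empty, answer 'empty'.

Tick 1: prefer A, take spool from A; A=[nail,mast,keg,crate,bolt] B=[peg,rod,valve,fin,iron] C=[spool]
Tick 2: prefer B, take peg from B; A=[nail,mast,keg,crate,bolt] B=[rod,valve,fin,iron] C=[spool,peg]
Tick 3: prefer A, take nail from A; A=[mast,keg,crate,bolt] B=[rod,valve,fin,iron] C=[spool,peg,nail]
Tick 4: prefer B, take rod from B; A=[mast,keg,crate,bolt] B=[valve,fin,iron] C=[spool,peg,nail,rod]
Tick 5: prefer A, take mast from A; A=[keg,crate,bolt] B=[valve,fin,iron] C=[spool,peg,nail,rod,mast]
Tick 6: prefer B, take valve from B; A=[keg,crate,bolt] B=[fin,iron] C=[spool,peg,nail,rod,mast,valve]
Tick 7: prefer A, take keg from A; A=[crate,bolt] B=[fin,iron] C=[spool,peg,nail,rod,mast,valve,keg]
Tick 8: prefer B, take fin from B; A=[crate,bolt] B=[iron] C=[spool,peg,nail,rod,mast,valve,keg,fin]
Tick 9: prefer A, take crate from A; A=[bolt] B=[iron] C=[spool,peg,nail,rod,mast,valve,keg,fin,crate]
Tick 10: prefer B, take iron from B; A=[bolt] B=[-] C=[spool,peg,nail,rod,mast,valve,keg,fin,crate,iron]
Tick 11: prefer A, take bolt from A; A=[-] B=[-] C=[spool,peg,nail,rod,mast,valve,keg,fin,crate,iron,bolt]

Answer: spool peg nail rod mast valve keg fin crate iron bolt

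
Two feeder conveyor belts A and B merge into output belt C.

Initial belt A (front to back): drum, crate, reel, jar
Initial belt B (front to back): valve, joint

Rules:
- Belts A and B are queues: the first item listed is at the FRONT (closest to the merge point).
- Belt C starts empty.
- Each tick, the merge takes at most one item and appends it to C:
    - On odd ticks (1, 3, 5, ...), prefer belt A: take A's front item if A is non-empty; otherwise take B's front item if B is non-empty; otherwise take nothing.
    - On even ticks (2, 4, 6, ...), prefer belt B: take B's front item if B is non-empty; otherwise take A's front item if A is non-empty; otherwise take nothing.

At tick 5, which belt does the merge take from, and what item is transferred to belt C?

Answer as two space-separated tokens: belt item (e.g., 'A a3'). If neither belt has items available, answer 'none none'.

Answer: A reel

Derivation:
Tick 1: prefer A, take drum from A; A=[crate,reel,jar] B=[valve,joint] C=[drum]
Tick 2: prefer B, take valve from B; A=[crate,reel,jar] B=[joint] C=[drum,valve]
Tick 3: prefer A, take crate from A; A=[reel,jar] B=[joint] C=[drum,valve,crate]
Tick 4: prefer B, take joint from B; A=[reel,jar] B=[-] C=[drum,valve,crate,joint]
Tick 5: prefer A, take reel from A; A=[jar] B=[-] C=[drum,valve,crate,joint,reel]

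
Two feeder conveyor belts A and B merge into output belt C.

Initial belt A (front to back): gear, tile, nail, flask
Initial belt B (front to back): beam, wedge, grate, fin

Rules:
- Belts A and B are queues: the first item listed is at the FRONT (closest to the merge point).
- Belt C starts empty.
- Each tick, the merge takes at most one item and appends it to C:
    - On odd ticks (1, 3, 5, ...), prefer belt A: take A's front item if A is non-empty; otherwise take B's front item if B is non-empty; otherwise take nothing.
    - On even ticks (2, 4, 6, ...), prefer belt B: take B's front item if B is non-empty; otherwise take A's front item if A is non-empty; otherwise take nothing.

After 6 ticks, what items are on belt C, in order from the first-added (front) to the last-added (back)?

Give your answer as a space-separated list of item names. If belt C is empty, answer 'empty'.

Tick 1: prefer A, take gear from A; A=[tile,nail,flask] B=[beam,wedge,grate,fin] C=[gear]
Tick 2: prefer B, take beam from B; A=[tile,nail,flask] B=[wedge,grate,fin] C=[gear,beam]
Tick 3: prefer A, take tile from A; A=[nail,flask] B=[wedge,grate,fin] C=[gear,beam,tile]
Tick 4: prefer B, take wedge from B; A=[nail,flask] B=[grate,fin] C=[gear,beam,tile,wedge]
Tick 5: prefer A, take nail from A; A=[flask] B=[grate,fin] C=[gear,beam,tile,wedge,nail]
Tick 6: prefer B, take grate from B; A=[flask] B=[fin] C=[gear,beam,tile,wedge,nail,grate]

Answer: gear beam tile wedge nail grate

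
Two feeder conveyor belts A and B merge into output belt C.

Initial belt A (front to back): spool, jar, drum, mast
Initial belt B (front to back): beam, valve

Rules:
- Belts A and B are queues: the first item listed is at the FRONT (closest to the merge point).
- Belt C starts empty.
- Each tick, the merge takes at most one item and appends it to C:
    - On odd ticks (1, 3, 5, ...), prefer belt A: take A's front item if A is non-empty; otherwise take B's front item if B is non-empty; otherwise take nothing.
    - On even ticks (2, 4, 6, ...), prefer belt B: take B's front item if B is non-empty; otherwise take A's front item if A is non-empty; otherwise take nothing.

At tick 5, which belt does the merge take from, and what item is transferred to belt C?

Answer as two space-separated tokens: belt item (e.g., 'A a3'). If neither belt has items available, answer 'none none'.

Answer: A drum

Derivation:
Tick 1: prefer A, take spool from A; A=[jar,drum,mast] B=[beam,valve] C=[spool]
Tick 2: prefer B, take beam from B; A=[jar,drum,mast] B=[valve] C=[spool,beam]
Tick 3: prefer A, take jar from A; A=[drum,mast] B=[valve] C=[spool,beam,jar]
Tick 4: prefer B, take valve from B; A=[drum,mast] B=[-] C=[spool,beam,jar,valve]
Tick 5: prefer A, take drum from A; A=[mast] B=[-] C=[spool,beam,jar,valve,drum]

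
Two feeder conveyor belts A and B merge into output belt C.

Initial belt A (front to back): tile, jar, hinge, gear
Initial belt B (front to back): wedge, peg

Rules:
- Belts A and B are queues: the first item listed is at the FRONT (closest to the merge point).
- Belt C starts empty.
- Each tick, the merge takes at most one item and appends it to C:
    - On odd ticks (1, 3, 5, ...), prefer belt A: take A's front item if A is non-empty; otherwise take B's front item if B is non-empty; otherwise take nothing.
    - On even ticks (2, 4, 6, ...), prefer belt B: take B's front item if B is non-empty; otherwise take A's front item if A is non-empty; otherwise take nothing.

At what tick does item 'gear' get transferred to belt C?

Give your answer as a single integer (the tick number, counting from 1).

Answer: 6

Derivation:
Tick 1: prefer A, take tile from A; A=[jar,hinge,gear] B=[wedge,peg] C=[tile]
Tick 2: prefer B, take wedge from B; A=[jar,hinge,gear] B=[peg] C=[tile,wedge]
Tick 3: prefer A, take jar from A; A=[hinge,gear] B=[peg] C=[tile,wedge,jar]
Tick 4: prefer B, take peg from B; A=[hinge,gear] B=[-] C=[tile,wedge,jar,peg]
Tick 5: prefer A, take hinge from A; A=[gear] B=[-] C=[tile,wedge,jar,peg,hinge]
Tick 6: prefer B, take gear from A; A=[-] B=[-] C=[tile,wedge,jar,peg,hinge,gear]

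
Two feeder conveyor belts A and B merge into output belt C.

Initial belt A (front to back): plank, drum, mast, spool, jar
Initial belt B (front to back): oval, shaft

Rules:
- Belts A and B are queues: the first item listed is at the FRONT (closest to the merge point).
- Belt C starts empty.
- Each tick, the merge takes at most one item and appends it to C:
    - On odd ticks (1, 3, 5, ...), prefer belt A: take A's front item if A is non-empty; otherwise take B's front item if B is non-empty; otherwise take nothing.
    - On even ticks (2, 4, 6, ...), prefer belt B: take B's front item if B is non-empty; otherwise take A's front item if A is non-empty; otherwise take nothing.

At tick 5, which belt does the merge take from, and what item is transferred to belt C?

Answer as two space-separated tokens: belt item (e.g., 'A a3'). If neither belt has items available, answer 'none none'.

Tick 1: prefer A, take plank from A; A=[drum,mast,spool,jar] B=[oval,shaft] C=[plank]
Tick 2: prefer B, take oval from B; A=[drum,mast,spool,jar] B=[shaft] C=[plank,oval]
Tick 3: prefer A, take drum from A; A=[mast,spool,jar] B=[shaft] C=[plank,oval,drum]
Tick 4: prefer B, take shaft from B; A=[mast,spool,jar] B=[-] C=[plank,oval,drum,shaft]
Tick 5: prefer A, take mast from A; A=[spool,jar] B=[-] C=[plank,oval,drum,shaft,mast]

Answer: A mast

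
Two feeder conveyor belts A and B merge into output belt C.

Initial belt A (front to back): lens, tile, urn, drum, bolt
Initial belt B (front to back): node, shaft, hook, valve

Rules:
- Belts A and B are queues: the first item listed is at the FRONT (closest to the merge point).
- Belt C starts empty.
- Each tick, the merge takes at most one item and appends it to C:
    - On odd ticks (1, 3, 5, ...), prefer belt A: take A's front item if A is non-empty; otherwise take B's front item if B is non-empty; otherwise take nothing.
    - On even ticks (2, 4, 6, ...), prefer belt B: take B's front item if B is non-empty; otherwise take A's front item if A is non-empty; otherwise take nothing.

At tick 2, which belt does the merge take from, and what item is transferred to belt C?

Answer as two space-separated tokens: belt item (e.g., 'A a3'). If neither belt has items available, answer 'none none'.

Answer: B node

Derivation:
Tick 1: prefer A, take lens from A; A=[tile,urn,drum,bolt] B=[node,shaft,hook,valve] C=[lens]
Tick 2: prefer B, take node from B; A=[tile,urn,drum,bolt] B=[shaft,hook,valve] C=[lens,node]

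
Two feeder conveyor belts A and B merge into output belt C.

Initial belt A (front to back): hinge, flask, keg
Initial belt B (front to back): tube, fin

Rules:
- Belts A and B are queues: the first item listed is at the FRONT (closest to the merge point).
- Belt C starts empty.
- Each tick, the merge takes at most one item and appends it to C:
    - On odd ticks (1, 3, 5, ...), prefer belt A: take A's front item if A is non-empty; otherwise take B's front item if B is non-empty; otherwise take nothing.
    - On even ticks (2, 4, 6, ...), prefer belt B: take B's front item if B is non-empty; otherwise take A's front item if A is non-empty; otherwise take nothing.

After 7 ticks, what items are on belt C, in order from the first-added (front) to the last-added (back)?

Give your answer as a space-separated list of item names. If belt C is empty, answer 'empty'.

Answer: hinge tube flask fin keg

Derivation:
Tick 1: prefer A, take hinge from A; A=[flask,keg] B=[tube,fin] C=[hinge]
Tick 2: prefer B, take tube from B; A=[flask,keg] B=[fin] C=[hinge,tube]
Tick 3: prefer A, take flask from A; A=[keg] B=[fin] C=[hinge,tube,flask]
Tick 4: prefer B, take fin from B; A=[keg] B=[-] C=[hinge,tube,flask,fin]
Tick 5: prefer A, take keg from A; A=[-] B=[-] C=[hinge,tube,flask,fin,keg]
Tick 6: prefer B, both empty, nothing taken; A=[-] B=[-] C=[hinge,tube,flask,fin,keg]
Tick 7: prefer A, both empty, nothing taken; A=[-] B=[-] C=[hinge,tube,flask,fin,keg]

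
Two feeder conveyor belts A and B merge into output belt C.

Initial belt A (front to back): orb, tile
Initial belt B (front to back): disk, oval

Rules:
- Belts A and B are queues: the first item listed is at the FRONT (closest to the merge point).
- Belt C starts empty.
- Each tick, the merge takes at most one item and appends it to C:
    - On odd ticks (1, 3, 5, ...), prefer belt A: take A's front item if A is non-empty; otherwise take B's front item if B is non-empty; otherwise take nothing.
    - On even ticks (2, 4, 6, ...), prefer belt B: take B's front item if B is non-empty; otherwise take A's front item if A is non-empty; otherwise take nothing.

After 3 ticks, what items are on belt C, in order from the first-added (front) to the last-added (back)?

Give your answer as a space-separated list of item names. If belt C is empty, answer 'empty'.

Answer: orb disk tile

Derivation:
Tick 1: prefer A, take orb from A; A=[tile] B=[disk,oval] C=[orb]
Tick 2: prefer B, take disk from B; A=[tile] B=[oval] C=[orb,disk]
Tick 3: prefer A, take tile from A; A=[-] B=[oval] C=[orb,disk,tile]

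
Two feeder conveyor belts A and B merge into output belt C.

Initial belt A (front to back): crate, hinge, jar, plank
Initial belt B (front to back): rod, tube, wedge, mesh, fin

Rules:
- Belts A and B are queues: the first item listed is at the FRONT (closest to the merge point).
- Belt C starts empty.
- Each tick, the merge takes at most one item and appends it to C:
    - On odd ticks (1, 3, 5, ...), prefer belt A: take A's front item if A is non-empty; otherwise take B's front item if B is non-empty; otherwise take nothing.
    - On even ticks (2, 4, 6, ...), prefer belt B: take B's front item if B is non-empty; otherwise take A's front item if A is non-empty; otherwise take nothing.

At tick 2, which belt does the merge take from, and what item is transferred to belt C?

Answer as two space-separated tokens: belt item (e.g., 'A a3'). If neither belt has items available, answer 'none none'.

Tick 1: prefer A, take crate from A; A=[hinge,jar,plank] B=[rod,tube,wedge,mesh,fin] C=[crate]
Tick 2: prefer B, take rod from B; A=[hinge,jar,plank] B=[tube,wedge,mesh,fin] C=[crate,rod]

Answer: B rod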